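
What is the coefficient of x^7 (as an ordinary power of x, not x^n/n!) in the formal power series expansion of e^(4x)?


The exponential series is e^y = sum_{k>=0} y^k / k!. Substituting y = 4x gives
e^(4x) = sum_{k>=0} 4^k x^k / k!.
So the coefficient of x^n is a^n/n! with a = 4, n = 7:
4^7 / 7! = 16384/5040 = 1024/315

1024/315


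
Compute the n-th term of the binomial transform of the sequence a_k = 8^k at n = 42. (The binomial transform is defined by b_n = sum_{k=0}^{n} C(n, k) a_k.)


With a_k = 8^k, b_n = sum_{k=0}^{n} C(n, k) 8^k = (1 + 8)^n by the binomial theorem.
For n = 42: (1 + 8)^42 = 9^42 = 11972515182562019788602740026717047105681.

11972515182562019788602740026717047105681


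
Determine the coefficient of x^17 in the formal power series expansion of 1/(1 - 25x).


The geometric series identity gives 1/(1 - c x) = sum_{k>=0} c^k x^k, so the coefficient of x^k is c^k.
Here c = 25 and k = 17.
Computing: 25^17 = 582076609134674072265625

582076609134674072265625


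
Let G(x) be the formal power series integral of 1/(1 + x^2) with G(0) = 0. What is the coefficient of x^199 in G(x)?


1/(1 + x^2) = sum_{j>=0} (-1)^j x^(2j). Integrating termwise with G(0) = 0:
G(x) = sum_{j>=0} (-1)^j x^(2j+1) / (2j+1) = arctan(x).
Only odd powers are nonzero. For x^199 write 199 = 2*99 + 1, giving
(-1)^99 / 199 = -1/199 = -1/199.

-1/199


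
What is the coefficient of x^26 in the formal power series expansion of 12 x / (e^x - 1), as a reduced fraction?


The exponential generating function for Bernoulli numbers is
x / (e^x - 1) = sum_{k>=0} B_k x^k / k!.
So the coefficient of x^26 in 12 x / (e^x - 1) is 12 B_26 / 26!.
Computing: B_26 = 8553103/6, 26! = 403291461126605635584000000, giving
12 * 8553103/6 / 403291461126605635584000000 = 657931/15511210043330985984000000.

657931/15511210043330985984000000


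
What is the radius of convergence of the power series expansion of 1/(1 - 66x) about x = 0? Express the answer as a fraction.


Expanding 1/(1 - 66x) = sum_{k>=0} 66^k x^k, the series converges when |66x| < 1, i.e., |x| < 1/66.
So the radius of convergence is 1/66 = 1/66.

1/66


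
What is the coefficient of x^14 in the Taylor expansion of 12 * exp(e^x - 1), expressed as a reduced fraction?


exp(e^x - 1) = sum_{k>=0} Bell_k x^k / k!, where Bell_k is the k-th Bell number.
So the coefficient of x^14 is 12 * Bell_14 / 14!.
Computing: Bell_14 = 190899322 and 14! = 87178291200, giving
12 * 190899322/87178291200 = 95449661/3632428800.

95449661/3632428800


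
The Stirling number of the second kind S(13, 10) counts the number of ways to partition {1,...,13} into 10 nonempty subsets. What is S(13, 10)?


Using the explicit formula S(n,k) = (1/k!) sum_{j=0}^{k} (-1)^(k-j) C(k,j) j^n:
S(13, 10) = 39325
Equivalently, S(n,k) is n! times the coefficient of x^n in the EGF (e^x - 1)^k / k!.

39325


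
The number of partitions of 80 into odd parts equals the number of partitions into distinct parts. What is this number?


Computing partitions of 80 into odd parts (1, 3, 5, ...):
Using the generating function prod_{k>=0} 1/(1-x^(2k+1)),
the count is 77312

77312


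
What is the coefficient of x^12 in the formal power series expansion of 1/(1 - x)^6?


The expansion 1/(1 - x)^r = sum_{k>=0} C(k + r - 1, r - 1) x^k follows from the multiset / negative-binomial theorem (or from repeated differentiation of the geometric series).
For r = 6 and k = 12:
C(17, 5) = 355687428096000 / (120 * 479001600) = 6188.

6188


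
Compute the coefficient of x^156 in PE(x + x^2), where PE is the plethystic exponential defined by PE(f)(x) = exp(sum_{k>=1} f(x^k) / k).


With f(x) = x + x^2, the exponent is sum_{k>=1} (x^k + x^(2k)) / k = -ln(1 - x) - ln(1 - x^2). Exponentiating:
PE(x + x^2) = 1 / ((1 - x)(1 - x^2)).
This is the generating function for partitions of n into parts of size 1 or 2. The number of 2's can be any j in 0..78, and the rest are 1's, so
[x^156] = floor(156/2) + 1 = 79.

79


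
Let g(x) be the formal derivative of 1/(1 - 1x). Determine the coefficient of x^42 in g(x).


Differentiate termwise: d/dx sum_{k>=0} 1^k x^k = sum_{k>=1} k 1^k x^(k-1) = sum_{j>=0} (j+1) 1^(j+1) x^j.
Equivalently, d/dx [1/(1 - 1x)] = 1/(1 - 1x)^2.
For j = 42: 43 * 1^43 = 43 * 1 = 43.

43


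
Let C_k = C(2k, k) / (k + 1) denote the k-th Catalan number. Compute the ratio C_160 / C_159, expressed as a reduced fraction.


Using C_k = (2k)! / (k! (k+1)!), the ratio C_{k+1}/C_k simplifies to
C_{k+1}/C_k = [(2k+2)! / ((k+1)! (k+2)!)] * [k! (k+1)! / (2k)!]
 = (2k+2)(2k+1) / ((k+1)(k+2)) = 2(2k+1) / (k+2).
For k = 159: 2(2*159 + 1) / (159 + 2) = 638/161 = 638/161.

638/161


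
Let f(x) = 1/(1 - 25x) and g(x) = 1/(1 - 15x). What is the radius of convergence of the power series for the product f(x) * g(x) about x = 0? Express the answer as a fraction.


The radius of 1/(1 - 25x) is 1/25 (nearest singularity at x = 1/25), and the radius of 1/(1 - 15x) is 1/15.
The product f(x)*g(x) = 1/((1 - 25x)(1 - 15x)) has singularities at both 1/25 and 1/15, so its radius of convergence is the distance to the nearest one:
min(1/25, 1/15) = 1/25.

1/25


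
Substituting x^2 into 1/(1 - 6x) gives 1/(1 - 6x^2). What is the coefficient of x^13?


Since 1/(1 - 6x^2) only has even powers of x,
the coefficient of x^13 (odd) is 0.

0


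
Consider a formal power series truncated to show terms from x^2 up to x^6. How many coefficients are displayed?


From x^2 to x^6 inclusive, the count is 6 - 2 + 1 = 5.

5


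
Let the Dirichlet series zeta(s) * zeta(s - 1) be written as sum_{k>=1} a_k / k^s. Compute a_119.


Convolution gives a_k = sum_{d | k} d * 1 = sum_{d | k} d = sigma(k), the sum of positive divisors of k.
For k = 119, the divisors are 1, 7, 17, 119, so
sigma(119) = 1 + 7 + 17 + 119 = 144.

144


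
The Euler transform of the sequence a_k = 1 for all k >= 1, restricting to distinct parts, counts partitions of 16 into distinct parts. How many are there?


Partitions of 16 into distinct parts can be computed via generating function.
Product (1+x)(1+x^2)(1+x^3)...
The coefficient of x^16 = 32

32


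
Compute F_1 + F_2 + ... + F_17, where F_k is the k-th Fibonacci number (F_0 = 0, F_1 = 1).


Use the identity sum_{k=0}^{N} F_k = F_{N+2} - 1 (which follows from F_{k+2} - F_{k+1} = F_k). Then
sum_{k=1}^{17} F_k = (F_{19} - 1) - (F_{2} - 1) = F_{19} - F_{2}.
Computing: F_{19} = 4181, F_{2} = 1, so
Sum = 4181 - 1 = 4180.

4180


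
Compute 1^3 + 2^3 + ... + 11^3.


This power sum has a closed form given by Faulhaber's formula
sum_{k=1}^{m} k^p = (1 / (p + 1)) * sum_{j=0}^{p} C(p + 1, j) B_j m^(p + 1 - j),
but for small m direct computation is fastest:
1 + 8 + 27 + 64 + 125 + 216 + 343 + 512 + 729 + 1000 + 1331 = 4356.

4356


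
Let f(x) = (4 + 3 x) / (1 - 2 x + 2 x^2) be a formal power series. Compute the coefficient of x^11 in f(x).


Write f(x) = sum_{k>=0} a_k x^k. Multiplying both sides by 1 - 2 x + 2 x^2 gives
(1 - 2 x + 2 x^2) sum_{k>=0} a_k x^k = 4 + 3 x.
Matching coefficients:
 x^0: a_0 = 4
 x^1: a_1 - 2 a_0 = 3  =>  a_1 = 2*4 + 3 = 11
 x^k (k >= 2): a_k = 2 a_{k-1} - 2 a_{k-2}.
Iterating: a_2 = 14, a_3 = 6, a_4 = -16, a_5 = -44, a_6 = -56, a_7 = -24, a_8 = 64, a_9 = 176, a_10 = 224, a_11 = 96.
So the coefficient of x^11 is 96.

96


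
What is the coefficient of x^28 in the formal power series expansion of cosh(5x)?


The Maclaurin series is cosh(t) = sum_{m>=0} t^(2m) / (2m)!, so substituting t = 5x, only even powers of x are nonzero, with coefficient of x^(2m) equal to 5^(2m) / (2m)!.
For x^28 the coefficient is 5^28/28! = 37252902984619140625/304888344611713860501504000000 = 2384185791015625/19512854055149687072096256.

2384185791015625/19512854055149687072096256


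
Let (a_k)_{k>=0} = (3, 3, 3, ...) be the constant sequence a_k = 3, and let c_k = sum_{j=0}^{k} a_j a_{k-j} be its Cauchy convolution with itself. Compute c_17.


Since a_j = 3 for all j >= 0, the convolution sum becomes
c_k = sum_{j=0}^{k} 3 * 3 = 9 * (k + 1).
Equivalently, the generating function of (a_k) is 3/(1 - x) and its square is 9/(1 - x)^2 = sum_{k>=0} 9(k + 1) x^k.
For k = 17: 9 * 18 = 162.

162


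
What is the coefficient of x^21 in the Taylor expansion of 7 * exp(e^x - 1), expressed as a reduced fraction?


exp(e^x - 1) = sum_{k>=0} Bell_k x^k / k!, where Bell_k is the k-th Bell number.
So the coefficient of x^21 is 7 * Bell_21 / 21!.
Computing: Bell_21 = 474869816156751 and 21! = 51090942171709440000, giving
7 * 474869816156751/51090942171709440000 = 158289938718917/2432902008176640000.

158289938718917/2432902008176640000


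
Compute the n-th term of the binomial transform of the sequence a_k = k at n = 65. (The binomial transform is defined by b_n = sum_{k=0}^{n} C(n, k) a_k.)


With a_k = k, b_n = sum_{k=0}^{n} C(n, k) k. Using k * C(n, k) = n * C(n-1, k-1) gives b_n = n * sum_{k>=1} C(n-1, k-1) = n * 2^(n-1).
For n = 65: 65 * 2^64 = 65 * 18446744073709551616 = 1199038364791120855040.

1199038364791120855040


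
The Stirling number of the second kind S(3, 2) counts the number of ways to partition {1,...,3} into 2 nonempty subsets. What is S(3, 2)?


Using the explicit formula S(n,k) = (1/k!) sum_{j=0}^{k} (-1)^(k-j) C(k,j) j^n:
S(3, 2) = 3
Equivalently, S(n,k) is n! times the coefficient of x^n in the EGF (e^x - 1)^k / k!.

3


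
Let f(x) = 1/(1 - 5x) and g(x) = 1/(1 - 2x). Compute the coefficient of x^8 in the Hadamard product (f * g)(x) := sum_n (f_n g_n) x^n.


f has coefficients f_k = 5^k and g has coefficients g_k = 2^k, so the Hadamard product has coefficient (f*g)_k = 5^k * 2^k = 10^k.
For k = 8: 10^8 = 100000000.

100000000


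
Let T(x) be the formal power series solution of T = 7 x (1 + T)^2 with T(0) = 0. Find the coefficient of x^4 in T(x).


Apply the Lagrange inversion formula: if T = 7 x * phi(T) with phi(t) = (1 + t)^2, then [x^n] T = 7^n * (1/n) [t^(n-1)] phi(t)^n = 7^n * (1/n) [t^(n-1)] (1 + t)^(2n) = 7^n * (1/n) C(2n, n-1).
Using the identity C(2n, n-1) = C(2n, n) * n / (n+1), the unscaled factor equals C(2n, n) / (n+1) = C_n, the n-th Catalan number.
For n = 4: C_4 = C(8, 4) / 5 = 70/5 = 14.
With the 7^4 = 2401 factor, the coefficient is 2401 * 14 = 33614.

33614


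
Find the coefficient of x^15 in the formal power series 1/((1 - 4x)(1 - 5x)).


By partial fractions or Cauchy convolution:
The coefficient equals sum_{k=0}^{15} 4^k * 5^(15-k).
= 148292923329

148292923329


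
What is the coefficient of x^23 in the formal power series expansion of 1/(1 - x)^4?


The negative binomial / multiset identity is
1/(1 - x)^r = sum_{k>=0} C(k + r - 1, r - 1) x^k.
Here r = 4 and k = 23, so the coefficient is
C(23 + 3, 3) = C(26, 3)
= 2600

2600


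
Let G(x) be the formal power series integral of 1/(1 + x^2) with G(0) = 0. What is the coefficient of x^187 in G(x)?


1/(1 + x^2) = sum_{j>=0} (-1)^j x^(2j). Integrating termwise with G(0) = 0:
G(x) = sum_{j>=0} (-1)^j x^(2j+1) / (2j+1) = arctan(x).
Only odd powers are nonzero. For x^187 write 187 = 2*93 + 1, giving
(-1)^93 / 187 = -1/187 = -1/187.

-1/187


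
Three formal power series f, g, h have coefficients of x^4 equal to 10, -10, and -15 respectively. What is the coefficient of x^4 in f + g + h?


Series addition is componentwise:
10 + -10 + -15
= -15

-15


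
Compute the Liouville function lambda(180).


The Liouville function is lambda(k) = (-1)^Omega(k), where Omega(k) counts the prime factors of k with multiplicity.
Factoring: 180 = 2 * 2 * 3 * 3 * 5, so Omega(180) = 5.
lambda(180) = (-1)^5 = -1.

-1


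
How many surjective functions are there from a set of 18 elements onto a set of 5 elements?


By inclusion-exclusion on which target elements are missed, the number of surjections from an n-set onto a k-set is
surj(n, k) = sum_{j=0}^{k} (-1)^j C(k, j) (k - j)^n.
Equivalently surj(n, k) = k! * S(n, k), where S(n, k) is the Stirling number of the second kind.
For n = 18, k = 5:
S(18, 5) = 28958095545, so
surj = 5! * 28958095545 = 120 * 28958095545 = 3474971465400.

3474971465400


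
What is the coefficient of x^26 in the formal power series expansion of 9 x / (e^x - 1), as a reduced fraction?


The exponential generating function for Bernoulli numbers is
x / (e^x - 1) = sum_{k>=0} B_k x^k / k!.
So the coefficient of x^26 in 9 x / (e^x - 1) is 9 B_26 / 26!.
Computing: B_26 = 8553103/6, 26! = 403291461126605635584000000, giving
9 * 8553103/6 / 403291461126605635584000000 = 657931/20681613391107981312000000.

657931/20681613391107981312000000


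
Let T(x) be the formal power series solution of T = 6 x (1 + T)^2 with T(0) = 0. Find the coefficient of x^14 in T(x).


Apply the Lagrange inversion formula: if T = 6 x * phi(T) with phi(t) = (1 + t)^2, then [x^n] T = 6^n * (1/n) [t^(n-1)] phi(t)^n = 6^n * (1/n) [t^(n-1)] (1 + t)^(2n) = 6^n * (1/n) C(2n, n-1).
Using the identity C(2n, n-1) = C(2n, n) * n / (n+1), the unscaled factor equals C(2n, n) / (n+1) = C_n, the n-th Catalan number.
For n = 14: C_14 = C(28, 14) / 15 = 40116600/15 = 2674440.
With the 6^14 = 78364164096 factor, the coefficient is 78364164096 * 2674440 = 209580255024906240.

209580255024906240


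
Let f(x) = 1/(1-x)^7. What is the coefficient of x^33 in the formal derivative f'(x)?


Differentiate: d/dx [ 1/(1-x)^r ] = r / (1-x)^(r+1).
Here r = 7, so f'(x) = 7 / (1-x)^8.
The expansion of 1/(1-x)^(r+1) has coefficient of x^n equal to C(n+r, r).
So the coefficient of x^33 in f'(x) is
7 * C(40, 7) = 7 * 18643560 = 130504920

130504920


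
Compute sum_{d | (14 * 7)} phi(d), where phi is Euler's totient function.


First, 14 * 7 = 98. One classical identity is sum_{d | n} phi(d) = n (each k in [1, n] has a unique gcd with n, and among the k's with gcd(k, n) = n/d there are phi(d) of them). So the sum equals 98. We also verify directly:
Divisors of 98: 1, 2, 7, 14, 49, 98.
phi values: 1, 1, 6, 6, 42, 42.
Sum = 98.

98


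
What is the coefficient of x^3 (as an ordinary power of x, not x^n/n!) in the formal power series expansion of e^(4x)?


The exponential series is e^y = sum_{k>=0} y^k / k!. Substituting y = 4x gives
e^(4x) = sum_{k>=0} 4^k x^k / k!.
So the coefficient of x^n is a^n/n! with a = 4, n = 3:
4^3 / 3! = 64/6 = 32/3

32/3


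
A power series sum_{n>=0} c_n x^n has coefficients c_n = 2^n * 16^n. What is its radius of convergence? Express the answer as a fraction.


By the root test (Cauchy-Hadamard), the radius is R = 1 / limsup_n |c_n|^(1/n).
Here |c_n|^(1/n) = (2^n * 16^n)^(1/n) = 2 * 16 = 32 for all n.
So R = 1/32 = 1/32.

1/32


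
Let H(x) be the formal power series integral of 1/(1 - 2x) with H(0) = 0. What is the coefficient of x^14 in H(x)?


1/(1 - 2x) = sum_{k>=0} 2^k x^k. Integrating termwise with H(0) = 0:
H(x) = sum_{k>=0} 2^k x^(k+1) / (k+1) = sum_{m>=1} 2^(m-1) x^m / m.
For m = 14: 2^13/14 = 8192/14 = 4096/7.

4096/7


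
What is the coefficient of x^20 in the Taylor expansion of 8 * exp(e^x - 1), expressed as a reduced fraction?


exp(e^x - 1) = sum_{k>=0} Bell_k x^k / k!, where Bell_k is the k-th Bell number.
So the coefficient of x^20 is 8 * Bell_20 / 20!.
Computing: Bell_20 = 51724158235372 and 20! = 2432902008176640000, giving
8 * 51724158235372/2432902008176640000 = 263898766507/1551595668480000.

263898766507/1551595668480000


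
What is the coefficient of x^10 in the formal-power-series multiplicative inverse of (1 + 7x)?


The inverse is 1/(1 + 7x). Apply the geometric identity 1/(1 - y) = sum_{k>=0} y^k with y = -7x:
1/(1 + 7x) = sum_{k>=0} (-7)^k x^k.
So the coefficient of x^10 is (-7)^10 = 282475249.

282475249


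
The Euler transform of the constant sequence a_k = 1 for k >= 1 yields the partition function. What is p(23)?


The Euler transform converts the sequence a_k = 1 into the number of integer partitions.
Using the recurrence or dynamic programming:
p(23) = 1255

1255


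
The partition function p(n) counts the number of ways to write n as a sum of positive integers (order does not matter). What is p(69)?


Using the generating function prod_{k>=1} 1/(1-x^k), we compute p(69).
By dynamic programming over parts 1 through 69:
p(69) = 3554345

3554345


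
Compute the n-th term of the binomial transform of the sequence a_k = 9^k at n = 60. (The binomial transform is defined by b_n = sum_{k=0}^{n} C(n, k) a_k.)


With a_k = 9^k, b_n = sum_{k=0}^{n} C(n, k) 9^k = (1 + 9)^n by the binomial theorem.
For n = 60: (1 + 9)^60 = 10^60 = 1000000000000000000000000000000000000000000000000000000000000.

1000000000000000000000000000000000000000000000000000000000000


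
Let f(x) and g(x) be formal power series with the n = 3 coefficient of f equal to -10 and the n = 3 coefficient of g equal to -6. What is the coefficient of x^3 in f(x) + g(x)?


Addition of formal power series is termwise.
The coefficient of x^3 in f + g = -10 + -6
= -16

-16


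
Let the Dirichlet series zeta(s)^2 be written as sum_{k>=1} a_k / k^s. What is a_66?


The Dirichlet convolution of the constant function 1 with itself gives (1 * 1)(k) = sum_{d | k} 1 = d(k), the number of positive divisors of k.
Since zeta(s) = sum_{k>=1} 1/k^s, we have zeta(s)^2 = sum_{k>=1} d(k)/k^s, so a_k = d(k).
For k = 66: the divisors are 1, 2, 3, 6, 11, 22, 33, 66.
Count = 8.

8


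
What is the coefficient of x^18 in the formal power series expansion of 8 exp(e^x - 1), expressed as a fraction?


exp(e^x - 1) is the exponential generating function for the Bell numbers Bell_k: exp(e^x - 1) = sum_{k>=0} Bell_k x^k / k!.
So the coefficient of x^18 in 8 exp(e^x - 1) is 8 Bell_18 / 18!.
Computing: Bell_18 = 682076806159 and 18! = 6402373705728000, giving
8 * 682076806159/6402373705728000 = 97439543737/114328101888000.

97439543737/114328101888000


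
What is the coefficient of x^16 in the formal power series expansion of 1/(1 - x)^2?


The negative binomial / multiset identity is
1/(1 - x)^r = sum_{k>=0} C(k + r - 1, r - 1) x^k.
Here r = 2 and k = 16, so the coefficient is
C(16 + 1, 1) = C(17, 1)
= 17

17


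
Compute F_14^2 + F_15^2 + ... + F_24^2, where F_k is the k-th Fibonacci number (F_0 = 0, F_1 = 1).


There is a standard identity sum_{k=0}^{N} F_k^2 = F_N * F_{N+1} (proved inductively from the telescoping relation F_k^2 = F_k F_{k+1} - F_{k-1} F_k). Then
sum_{k=14}^{24} F_k^2 = F_24 F_25 - F_13 F_14.
Computing: F_24 = 46368, F_25 = 75025, F_13 = 233, F_14 = 377.
Sum = 46368 * 75025 - 233 * 377 = 3478671359.

3478671359


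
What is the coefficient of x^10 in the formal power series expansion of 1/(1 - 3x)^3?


The general identity 1/(1 - c x)^r = sum_{k>=0} c^k C(k + r - 1, r - 1) x^k follows by substituting y = c x into 1/(1 - y)^r = sum_{k>=0} C(k + r - 1, r - 1) y^k.
For c = 3, r = 3, k = 10:
3^10 * C(12, 2) = 59049 * 66 = 3897234.

3897234


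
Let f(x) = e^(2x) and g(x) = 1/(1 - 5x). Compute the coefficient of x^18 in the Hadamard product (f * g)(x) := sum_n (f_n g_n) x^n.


Expanding: f_k = 2^k/k! (from e^(2x)) and g_k = 5^k (from 1/(1 - 5x)). So the Hadamard coefficient (f * g)_k = 2^k 5^k / k! = (10)^k / k!.
For k = 18: 10^18/18! = 1000000000000000000/6402373705728000 = 122070312500/781539759.

122070312500/781539759


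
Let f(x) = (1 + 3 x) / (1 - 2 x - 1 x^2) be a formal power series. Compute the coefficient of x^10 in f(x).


Write f(x) = sum_{k>=0} a_k x^k. Multiplying both sides by 1 - 2 x - 1 x^2 gives
(1 - 2 x - 1 x^2) sum_{k>=0} a_k x^k = 1 + 3 x.
Matching coefficients:
 x^0: a_0 = 1
 x^1: a_1 - 2 a_0 = 3  =>  a_1 = 2*1 + 3 = 5
 x^k (k >= 2): a_k = 2 a_{k-1} + 1 a_{k-2}.
Iterating: a_2 = 11, a_3 = 27, a_4 = 65, a_5 = 157, a_6 = 379, a_7 = 915, a_8 = 2209, a_9 = 5333, a_10 = 12875.
So the coefficient of x^10 is 12875.

12875


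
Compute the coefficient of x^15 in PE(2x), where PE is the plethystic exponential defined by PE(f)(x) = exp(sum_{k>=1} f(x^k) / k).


With f(x) = 2x, the exponent is sum_{k>=1} 2 x^k / k = 2 * (-ln(1 - x)). Exponentiating:
PE(2x) = exp(-2 ln(1 - x)) = 1/(1 - x)^2.
By the negative binomial expansion, [x^n] 1/(1 - x)^2 = C(n + 1, 1).
For n = 15: C(16, 1) = 16.

16


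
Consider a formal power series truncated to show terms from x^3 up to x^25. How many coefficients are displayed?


From x^3 to x^25 inclusive, the count is 25 - 3 + 1 = 23.

23


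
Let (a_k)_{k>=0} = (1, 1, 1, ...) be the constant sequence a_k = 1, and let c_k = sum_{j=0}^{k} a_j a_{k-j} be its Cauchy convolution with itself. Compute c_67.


Since a_j = 1 for all j >= 0, the convolution sum becomes
c_k = sum_{j=0}^{k} 1 * 1 = 1 * (k + 1).
Equivalently, the generating function of (a_k) is 1/(1 - x) and its square is 1/(1 - x)^2 = sum_{k>=0} 1(k + 1) x^k.
For k = 67: 1 * 68 = 68.

68


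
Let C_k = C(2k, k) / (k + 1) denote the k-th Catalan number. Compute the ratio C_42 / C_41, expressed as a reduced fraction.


Using C_k = (2k)! / (k! (k+1)!), the ratio C_{k+1}/C_k simplifies to
C_{k+1}/C_k = [(2k+2)! / ((k+1)! (k+2)!)] * [k! (k+1)! / (2k)!]
 = (2k+2)(2k+1) / ((k+1)(k+2)) = 2(2k+1) / (k+2).
For k = 41: 2(2*41 + 1) / (41 + 2) = 166/43 = 166/43.

166/43


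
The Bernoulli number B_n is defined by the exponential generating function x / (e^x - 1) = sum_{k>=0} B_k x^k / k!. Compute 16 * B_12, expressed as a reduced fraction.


Bernoulli numbers can also be computed recursively via B_0 = 1 and sum_{j=0}^{m} C(m+1, j) B_j = 0 for m >= 1. Odd-index Bernoulli numbers vanish for k >= 3.
Computing B_12 = -691/2730, so 16 * B_12 = 16 * -691/2730 = -5528/1365.

-5528/1365


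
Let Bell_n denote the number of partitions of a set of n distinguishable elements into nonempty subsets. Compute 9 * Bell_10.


Bell_10 can be computed from the Bell triangle or from Dobinski's identity Bell_n = (1/e) * sum_{k>=0} k^n / k!.
Computing Bell_10 = 115975.
Then 9 * 115975 = 1043775.

1043775


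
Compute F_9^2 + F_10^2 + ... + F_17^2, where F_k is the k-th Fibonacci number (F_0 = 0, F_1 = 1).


There is a standard identity sum_{k=0}^{N} F_k^2 = F_N * F_{N+1} (proved inductively from the telescoping relation F_k^2 = F_k F_{k+1} - F_{k-1} F_k). Then
sum_{k=9}^{17} F_k^2 = F_17 F_18 - F_8 F_9.
Computing: F_17 = 1597, F_18 = 2584, F_8 = 21, F_9 = 34.
Sum = 1597 * 2584 - 21 * 34 = 4125934.

4125934


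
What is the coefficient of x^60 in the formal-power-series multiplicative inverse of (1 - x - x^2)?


Let the inverse be f(x) = sum_{k>=0} a_k x^k. From f(x) * (1 - x - x^2) = 1 and matching coefficients:
 x^0: a_0 = 1.
 x^1: a_1 - a_0 = 0, so a_1 = 1.
 x^k (k >= 2): a_k - a_{k-1} - a_{k-2} = 0, i.e. a_k = a_{k-1} + a_{k-2}.
This is the Fibonacci-type recurrence shifted so that a_0 = a_1 = 1.
Iterating: a_0=1, a_1=1, a_2=2, a_3=3, a_4=5, a_5=8, a_6=13, a_7=21, a_8=34, a_9=55, ...
a_60 = 2504730781961.

2504730781961


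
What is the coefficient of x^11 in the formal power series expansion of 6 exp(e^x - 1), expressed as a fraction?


exp(e^x - 1) is the exponential generating function for the Bell numbers Bell_k: exp(e^x - 1) = sum_{k>=0} Bell_k x^k / k!.
So the coefficient of x^11 in 6 exp(e^x - 1) is 6 Bell_11 / 11!.
Computing: Bell_11 = 678570 and 11! = 39916800, giving
6 * 678570/39916800 = 22619/221760.

22619/221760


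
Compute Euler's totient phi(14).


phi(n) counts integers in [1, n] coprime to n. Using the multiplicative formula phi(n) = n * prod_{p | n} (1 - 1/p):
14 = 2 * 7, so
phi(14) = 14 * (1 - 1/2) * (1 - 1/7) = 6.

6


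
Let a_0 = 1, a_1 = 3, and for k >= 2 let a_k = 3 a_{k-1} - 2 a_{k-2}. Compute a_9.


Iterating the recurrence forward:
a_0 = 1
a_1 = 3
a_2 = 3*3 - 2*1 = 7
a_3 = 3*7 - 2*3 = 15
a_4 = 3*15 - 2*7 = 31
a_5 = 3*31 - 2*15 = 63
a_6 = 3*63 - 2*31 = 127
a_7 = 3*127 - 2*63 = 255
a_8 = 3*255 - 2*127 = 511
a_9 = 3*511 - 2*255 = 1023
So a_9 = 1023.

1023


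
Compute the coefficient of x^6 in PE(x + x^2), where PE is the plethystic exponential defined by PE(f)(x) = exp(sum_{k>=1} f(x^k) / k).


With f(x) = x + x^2, the exponent is sum_{k>=1} (x^k + x^(2k)) / k = -ln(1 - x) - ln(1 - x^2). Exponentiating:
PE(x + x^2) = 1 / ((1 - x)(1 - x^2)).
This is the generating function for partitions of n into parts of size 1 or 2. The number of 2's can be any j in 0..3, and the rest are 1's, so
[x^6] = floor(6/2) + 1 = 4.

4


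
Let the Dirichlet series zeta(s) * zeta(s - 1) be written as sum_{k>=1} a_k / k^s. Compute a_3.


Convolution gives a_k = sum_{d | k} d * 1 = sum_{d | k} d = sigma(k), the sum of positive divisors of k.
For k = 3, the divisors are 1, 3, so
sigma(3) = 1 + 3 = 4.

4


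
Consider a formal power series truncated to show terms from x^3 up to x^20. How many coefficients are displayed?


From x^3 to x^20 inclusive, the count is 20 - 3 + 1 = 18.

18


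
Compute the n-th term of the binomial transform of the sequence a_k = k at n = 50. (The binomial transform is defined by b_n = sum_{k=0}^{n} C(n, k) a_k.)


With a_k = k, b_n = sum_{k=0}^{n} C(n, k) k. Using k * C(n, k) = n * C(n-1, k-1) gives b_n = n * sum_{k>=1} C(n-1, k-1) = n * 2^(n-1).
For n = 50: 50 * 2^49 = 50 * 562949953421312 = 28147497671065600.

28147497671065600


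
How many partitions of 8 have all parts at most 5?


Using the generating function (1-x)^(-1)(1-x^2)^(-1)...(1-x^5)^(-1),
the coefficient of x^8 counts these restricted partitions.
Result = 18

18


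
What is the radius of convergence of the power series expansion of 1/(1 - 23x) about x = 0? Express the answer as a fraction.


Expanding 1/(1 - 23x) = sum_{k>=0} 23^k x^k, the series converges when |23x| < 1, i.e., |x| < 1/23.
So the radius of convergence is 1/23 = 1/23.

1/23


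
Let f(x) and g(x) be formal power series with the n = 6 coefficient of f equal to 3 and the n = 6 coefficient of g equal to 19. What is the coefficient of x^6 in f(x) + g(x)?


Addition of formal power series is termwise.
The coefficient of x^6 in f + g = 3 + 19
= 22

22


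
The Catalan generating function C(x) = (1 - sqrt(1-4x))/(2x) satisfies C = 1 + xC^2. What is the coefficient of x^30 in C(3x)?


Substituting x -> 3x scales the n-th coefficient by 3^n, so [x^30] C(3x) = 3^30 * C_30.
C_30 = C(2*30, 30)/(31) = 118264581564861424/31 = 3814986502092304.
So 3^30 * 3814986502092304 = 205891132094649 * 3814986502092304 = 785471889841589496484662481296.

785471889841589496484662481296


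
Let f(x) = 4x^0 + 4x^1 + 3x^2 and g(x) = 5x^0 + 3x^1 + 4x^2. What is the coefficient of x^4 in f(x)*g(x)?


Cauchy product at x^4:
3*4
= 12

12


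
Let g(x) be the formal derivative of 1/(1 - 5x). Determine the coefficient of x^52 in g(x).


Differentiate termwise: d/dx sum_{k>=0} 5^k x^k = sum_{k>=1} k 5^k x^(k-1) = sum_{j>=0} (j+1) 5^(j+1) x^j.
Equivalently, d/dx [1/(1 - 5x)] = 5/(1 - 5x)^2.
For j = 52: 53 * 5^53 = 53 * 11102230246251565404236316680908203125 = 588418203051332966424524784088134765625.

588418203051332966424524784088134765625


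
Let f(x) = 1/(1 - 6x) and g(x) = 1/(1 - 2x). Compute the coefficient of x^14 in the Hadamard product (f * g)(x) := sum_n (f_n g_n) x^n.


f has coefficients f_k = 6^k and g has coefficients g_k = 2^k, so the Hadamard product has coefficient (f*g)_k = 6^k * 2^k = 12^k.
For k = 14: 12^14 = 1283918464548864.

1283918464548864


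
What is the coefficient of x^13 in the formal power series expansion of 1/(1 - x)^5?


The expansion 1/(1 - x)^r = sum_{k>=0} C(k + r - 1, r - 1) x^k follows from the multiset / negative-binomial theorem (or from repeated differentiation of the geometric series).
For r = 5 and k = 13:
C(17, 4) = 355687428096000 / (24 * 6227020800) = 2380.

2380


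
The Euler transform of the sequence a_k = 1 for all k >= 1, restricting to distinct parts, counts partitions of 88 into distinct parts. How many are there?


Partitions of 88 into distinct parts can be computed via generating function.
Product (1+x)(1+x^2)(1+x^3)...
The coefficient of x^88 = 159046

159046


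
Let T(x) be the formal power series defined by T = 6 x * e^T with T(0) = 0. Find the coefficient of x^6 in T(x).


Apply the Lagrange inversion formula: if T = 6 x * phi(T) with phi(t) = e^t, then
[x^n] T = 6^n * (1/n) [t^(n-1)] phi(t)^n = 6^n * (1/n) [t^(n-1)] e^(n t) = 6^n * (1/n) * n^(n-1) / (n-1)! = 6^n * n^(n-1) / n!.
When c = 1 this is the Cayley count of rooted labeled trees on n vertices, divided by n!.
For n = 6: 6^6 * 6^5 / 6! = 46656 * 7776/720 = 2519424/5.

2519424/5


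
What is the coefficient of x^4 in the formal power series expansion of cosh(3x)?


The Maclaurin series is cosh(t) = sum_{m>=0} t^(2m) / (2m)!, so substituting t = 3x, only even powers of x are nonzero, with coefficient of x^(2m) equal to 3^(2m) / (2m)!.
For x^4 the coefficient is 3^4/4! = 81/24 = 27/8.

27/8


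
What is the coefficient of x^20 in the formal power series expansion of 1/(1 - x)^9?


The negative binomial / multiset identity is
1/(1 - x)^r = sum_{k>=0} C(k + r - 1, r - 1) x^k.
Here r = 9 and k = 20, so the coefficient is
C(20 + 8, 8) = C(28, 8)
= 3108105

3108105


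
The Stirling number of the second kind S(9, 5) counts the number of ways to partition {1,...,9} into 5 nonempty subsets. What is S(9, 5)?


Using the explicit formula S(n,k) = (1/k!) sum_{j=0}^{k} (-1)^(k-j) C(k,j) j^n:
S(9, 5) = 6951
Equivalently, S(n,k) is n! times the coefficient of x^n in the EGF (e^x - 1)^k / k!.

6951


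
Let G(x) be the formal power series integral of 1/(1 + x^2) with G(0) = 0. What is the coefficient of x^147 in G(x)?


1/(1 + x^2) = sum_{j>=0} (-1)^j x^(2j). Integrating termwise with G(0) = 0:
G(x) = sum_{j>=0} (-1)^j x^(2j+1) / (2j+1) = arctan(x).
Only odd powers are nonzero. For x^147 write 147 = 2*73 + 1, giving
(-1)^73 / 147 = -1/147 = -1/147.

-1/147


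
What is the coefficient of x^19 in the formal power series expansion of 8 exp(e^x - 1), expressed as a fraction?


exp(e^x - 1) is the exponential generating function for the Bell numbers Bell_k: exp(e^x - 1) = sum_{k>=0} Bell_k x^k / k!.
So the coefficient of x^19 in 8 exp(e^x - 1) is 8 Bell_19 / 19!.
Computing: Bell_19 = 5832742205057 and 19! = 121645100408832000, giving
8 * 5832742205057/121645100408832000 = 5832742205057/15205637551104000.

5832742205057/15205637551104000


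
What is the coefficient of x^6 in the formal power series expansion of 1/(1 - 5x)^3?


The general identity 1/(1 - c x)^r = sum_{k>=0} c^k C(k + r - 1, r - 1) x^k follows by substituting y = c x into 1/(1 - y)^r = sum_{k>=0} C(k + r - 1, r - 1) y^k.
For c = 5, r = 3, k = 6:
5^6 * C(8, 2) = 15625 * 28 = 437500.

437500


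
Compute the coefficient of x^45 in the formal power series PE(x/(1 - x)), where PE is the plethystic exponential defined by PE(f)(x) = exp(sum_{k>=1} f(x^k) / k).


For f(x) = x/(1 - x) we have
sum_{k>=1} f(x^k) / k = sum_{k>=1} (1/k) * x^k / (1 - x^k) = sum_{k, m >= 1} x^(k m) / k,
which after exponentiating simplifies to
PE(x/(1 - x)) = prod_{k>=1} 1 / (1 - x^k).
This is the generating function for the partition function p(n), so the coefficient of x^45 is p(45).
Computing p(45) by dynamic programming over parts 1, 2, ..., 45: p(45) = 89134.

89134


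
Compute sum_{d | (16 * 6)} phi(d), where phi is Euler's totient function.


First, 16 * 6 = 96. One classical identity is sum_{d | n} phi(d) = n (each k in [1, n] has a unique gcd with n, and among the k's with gcd(k, n) = n/d there are phi(d) of them). So the sum equals 96. We also verify directly:
Divisors of 96: 1, 2, 3, 4, 6, 8, 12, 16, 24, 32, 48, 96.
phi values: 1, 1, 2, 2, 2, 4, 4, 8, 8, 16, 16, 32.
Sum = 96.

96


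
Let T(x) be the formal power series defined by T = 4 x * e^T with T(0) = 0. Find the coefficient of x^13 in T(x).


Apply the Lagrange inversion formula: if T = 4 x * phi(T) with phi(t) = e^t, then
[x^n] T = 4^n * (1/n) [t^(n-1)] phi(t)^n = 4^n * (1/n) [t^(n-1)] e^(n t) = 4^n * (1/n) * n^(n-1) / (n-1)! = 4^n * n^(n-1) / n!.
When c = 1 this is the Cayley count of rooted labeled trees on n vertices, divided by n!.
For n = 13: 4^13 * 13^12 / 13! = 67108864 * 23298085122481/6227020800 = 117451023583608832/467775.

117451023583608832/467775


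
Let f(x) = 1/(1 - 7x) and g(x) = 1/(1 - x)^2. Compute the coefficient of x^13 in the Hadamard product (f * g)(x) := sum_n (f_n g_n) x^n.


f has coefficients f_k = 7^k. For g = 1/(1 - x)^2 the coefficient is g_k = C(k + 1, 1) = k + 1. The Hadamard coefficient is (f * g)_k = 7^k * (k + 1).
For k = 13: 7^13 * 14 = 96889010407 * 14 = 1356446145698.

1356446145698


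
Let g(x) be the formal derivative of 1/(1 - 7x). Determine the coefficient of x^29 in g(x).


Differentiate termwise: d/dx sum_{k>=0} 7^k x^k = sum_{k>=1} k 7^k x^(k-1) = sum_{j>=0} (j+1) 7^(j+1) x^j.
Equivalently, d/dx [1/(1 - 7x)] = 7/(1 - 7x)^2.
For j = 29: 30 * 7^30 = 30 * 22539340290692258087863249 = 676180208720767742635897470.

676180208720767742635897470


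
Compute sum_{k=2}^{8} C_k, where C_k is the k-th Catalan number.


C_2 through C_8: 2, 5, 14, 42, 132, 429, 1430
Sum = 2 + 5 + 14 + 42 + 132 + 429 + 1430
= 2054

2054


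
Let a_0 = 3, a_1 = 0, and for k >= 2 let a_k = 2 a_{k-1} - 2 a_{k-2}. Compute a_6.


Iterating the recurrence forward:
a_0 = 3
a_1 = 0
a_2 = 2*0 - 2*3 = -6
a_3 = 2*-6 - 2*0 = -12
a_4 = 2*-12 - 2*-6 = -12
a_5 = 2*-12 - 2*-12 = 0
a_6 = 2*0 - 2*-12 = 24
So a_6 = 24.

24


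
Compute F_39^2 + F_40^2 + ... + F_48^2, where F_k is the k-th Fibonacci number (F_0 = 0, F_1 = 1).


There is a standard identity sum_{k=0}^{N} F_k^2 = F_N * F_{N+1} (proved inductively from the telescoping relation F_k^2 = F_k F_{k+1} - F_{k-1} F_k). Then
sum_{k=39}^{48} F_k^2 = F_48 F_49 - F_38 F_39.
Computing: F_48 = 4807526976, F_49 = 7778742049, F_38 = 39088169, F_39 = 63245986.
Sum = 4807526976 * 7778742049 - 39088169 * 63245986 = 37394040070123674190.

37394040070123674190


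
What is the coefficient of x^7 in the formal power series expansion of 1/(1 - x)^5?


The negative binomial / multiset identity is
1/(1 - x)^r = sum_{k>=0} C(k + r - 1, r - 1) x^k.
Here r = 5 and k = 7, so the coefficient is
C(7 + 4, 4) = C(11, 4)
= 330

330


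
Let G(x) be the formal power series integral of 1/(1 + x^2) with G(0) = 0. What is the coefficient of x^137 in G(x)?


1/(1 + x^2) = sum_{j>=0} (-1)^j x^(2j). Integrating termwise with G(0) = 0:
G(x) = sum_{j>=0} (-1)^j x^(2j+1) / (2j+1) = arctan(x).
Only odd powers are nonzero. For x^137 write 137 = 2*68 + 1, giving
(-1)^68 / 137 = 1/137 = 1/137.

1/137


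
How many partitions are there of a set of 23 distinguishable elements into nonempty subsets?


Bell_23 can be computed from the Bell triangle or from Dobinski's identity Bell_n = (1/e) * sum_{k>=0} k^n / k!.
Computing Bell_23 = 44152005855084346.

44152005855084346


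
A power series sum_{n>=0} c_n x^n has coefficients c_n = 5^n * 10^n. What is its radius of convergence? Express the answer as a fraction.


By the root test (Cauchy-Hadamard), the radius is R = 1 / limsup_n |c_n|^(1/n).
Here |c_n|^(1/n) = (5^n * 10^n)^(1/n) = 5 * 10 = 50 for all n.
So R = 1/50 = 1/50.

1/50


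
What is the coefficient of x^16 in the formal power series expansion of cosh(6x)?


The Maclaurin series is cosh(t) = sum_{m>=0} t^(2m) / (2m)!, so substituting t = 6x, only even powers of x are nonzero, with coefficient of x^(2m) equal to 6^(2m) / (2m)!.
For x^16 the coefficient is 6^16/16! = 2821109907456/20922789888000 = 118098/875875.

118098/875875


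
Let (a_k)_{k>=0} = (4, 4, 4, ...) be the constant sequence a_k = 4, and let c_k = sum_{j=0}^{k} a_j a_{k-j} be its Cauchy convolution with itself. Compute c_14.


Since a_j = 4 for all j >= 0, the convolution sum becomes
c_k = sum_{j=0}^{k} 4 * 4 = 16 * (k + 1).
Equivalently, the generating function of (a_k) is 4/(1 - x) and its square is 16/(1 - x)^2 = sum_{k>=0} 16(k + 1) x^k.
For k = 14: 16 * 15 = 240.

240


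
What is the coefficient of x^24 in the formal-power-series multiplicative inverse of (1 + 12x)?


The inverse is 1/(1 + 12x). Apply the geometric identity 1/(1 - y) = sum_{k>=0} y^k with y = -12x:
1/(1 + 12x) = sum_{k>=0} (-12)^k x^k.
So the coefficient of x^24 is (-12)^24 = 79496847203390844133441536.

79496847203390844133441536


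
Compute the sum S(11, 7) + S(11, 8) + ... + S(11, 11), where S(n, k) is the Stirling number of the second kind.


By definition, S(n, k) counts partitions of an n-set into exactly k nonempty blocks.
Computing row n = 11 for k = 7..11:
S(11, k): 63987, 11880, 1155, 55, 1
Sum = 77078.

77078


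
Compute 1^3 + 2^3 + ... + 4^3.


This power sum has a closed form given by Faulhaber's formula
sum_{k=1}^{m} k^p = (1 / (p + 1)) * sum_{j=0}^{p} C(p + 1, j) B_j m^(p + 1 - j),
but for small m direct computation is fastest:
1 + 8 + 27 + 64 = 100.

100


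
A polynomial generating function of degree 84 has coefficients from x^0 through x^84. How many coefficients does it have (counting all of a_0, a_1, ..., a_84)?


A polynomial of degree 84 takes the form a_0 + a_1 x + ... + a_84 x^84.
The number of coefficients is 84 + 1 = 85.

85


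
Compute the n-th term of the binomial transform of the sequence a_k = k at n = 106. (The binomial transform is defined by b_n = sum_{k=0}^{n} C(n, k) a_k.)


With a_k = k, b_n = sum_{k=0}^{n} C(n, k) k. Using k * C(n, k) = n * C(n-1, k-1) gives b_n = n * sum_{k>=1} C(n-1, k-1) = n * 2^(n-1).
For n = 106: 106 * 2^105 = 106 * 40564819207303340847894502572032 = 4299870835974154129876817272635392.

4299870835974154129876817272635392


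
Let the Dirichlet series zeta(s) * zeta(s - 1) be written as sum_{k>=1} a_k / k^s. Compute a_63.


Convolution gives a_k = sum_{d | k} d * 1 = sum_{d | k} d = sigma(k), the sum of positive divisors of k.
For k = 63, the divisors are 1, 3, 7, 9, 21, 63, so
sigma(63) = 1 + 3 + 7 + 9 + 21 + 63 = 104.

104


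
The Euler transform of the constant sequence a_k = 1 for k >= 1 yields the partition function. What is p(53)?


The Euler transform converts the sequence a_k = 1 into the number of integer partitions.
Using the recurrence or dynamic programming:
p(53) = 329931

329931


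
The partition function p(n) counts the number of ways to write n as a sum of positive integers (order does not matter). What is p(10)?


Using the generating function prod_{k>=1} 1/(1-x^k), we compute p(10).
By dynamic programming over parts 1 through 10:
p(10) = 42

42


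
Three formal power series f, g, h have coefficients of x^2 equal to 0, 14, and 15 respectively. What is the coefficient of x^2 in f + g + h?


Series addition is componentwise:
0 + 14 + 15
= 29

29


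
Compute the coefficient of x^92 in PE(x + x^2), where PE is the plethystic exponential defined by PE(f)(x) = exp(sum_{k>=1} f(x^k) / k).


With f(x) = x + x^2, the exponent is sum_{k>=1} (x^k + x^(2k)) / k = -ln(1 - x) - ln(1 - x^2). Exponentiating:
PE(x + x^2) = 1 / ((1 - x)(1 - x^2)).
This is the generating function for partitions of n into parts of size 1 or 2. The number of 2's can be any j in 0..46, and the rest are 1's, so
[x^92] = floor(92/2) + 1 = 47.

47


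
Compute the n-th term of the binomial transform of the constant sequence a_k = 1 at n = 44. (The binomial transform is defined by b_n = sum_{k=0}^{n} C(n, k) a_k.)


With a_k = 1 for all k, b_n = sum_{k=0}^{n} C(n, k) = 2^n by the binomial theorem.
For n = 44: 2^44 = 17592186044416.

17592186044416


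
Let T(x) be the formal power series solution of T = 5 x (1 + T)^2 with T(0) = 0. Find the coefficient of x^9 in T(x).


Apply the Lagrange inversion formula: if T = 5 x * phi(T) with phi(t) = (1 + t)^2, then [x^n] T = 5^n * (1/n) [t^(n-1)] phi(t)^n = 5^n * (1/n) [t^(n-1)] (1 + t)^(2n) = 5^n * (1/n) C(2n, n-1).
Using the identity C(2n, n-1) = C(2n, n) * n / (n+1), the unscaled factor equals C(2n, n) / (n+1) = C_n, the n-th Catalan number.
For n = 9: C_9 = C(18, 9) / 10 = 48620/10 = 4862.
With the 5^9 = 1953125 factor, the coefficient is 1953125 * 4862 = 9496093750.

9496093750


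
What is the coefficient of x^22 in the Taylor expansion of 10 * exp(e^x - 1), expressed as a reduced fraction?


exp(e^x - 1) = sum_{k>=0} Bell_k x^k / k!, where Bell_k is the k-th Bell number.
So the coefficient of x^22 is 10 * Bell_22 / 22!.
Computing: Bell_22 = 4506715738447323 and 22! = 1124000727777607680000, giving
10 * 4506715738447323/1124000727777607680000 = 88366975263673/2203922995642368000.

88366975263673/2203922995642368000
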